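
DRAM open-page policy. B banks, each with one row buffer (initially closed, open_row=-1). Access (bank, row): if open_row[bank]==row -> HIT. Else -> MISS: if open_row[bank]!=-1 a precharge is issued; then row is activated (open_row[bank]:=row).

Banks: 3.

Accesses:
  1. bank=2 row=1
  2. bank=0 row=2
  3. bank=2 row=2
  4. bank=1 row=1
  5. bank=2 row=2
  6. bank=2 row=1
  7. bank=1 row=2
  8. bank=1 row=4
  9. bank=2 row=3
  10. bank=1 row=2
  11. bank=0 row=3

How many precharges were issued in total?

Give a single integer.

Answer: 7

Derivation:
Acc 1: bank2 row1 -> MISS (open row1); precharges=0
Acc 2: bank0 row2 -> MISS (open row2); precharges=0
Acc 3: bank2 row2 -> MISS (open row2); precharges=1
Acc 4: bank1 row1 -> MISS (open row1); precharges=1
Acc 5: bank2 row2 -> HIT
Acc 6: bank2 row1 -> MISS (open row1); precharges=2
Acc 7: bank1 row2 -> MISS (open row2); precharges=3
Acc 8: bank1 row4 -> MISS (open row4); precharges=4
Acc 9: bank2 row3 -> MISS (open row3); precharges=5
Acc 10: bank1 row2 -> MISS (open row2); precharges=6
Acc 11: bank0 row3 -> MISS (open row3); precharges=7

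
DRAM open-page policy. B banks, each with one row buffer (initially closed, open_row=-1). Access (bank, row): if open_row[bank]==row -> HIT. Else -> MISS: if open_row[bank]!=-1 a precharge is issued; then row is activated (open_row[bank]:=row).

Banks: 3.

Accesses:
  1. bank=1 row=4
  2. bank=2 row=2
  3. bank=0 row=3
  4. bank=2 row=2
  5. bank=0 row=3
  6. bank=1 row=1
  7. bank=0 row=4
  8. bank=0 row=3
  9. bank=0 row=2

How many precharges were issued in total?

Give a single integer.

Answer: 4

Derivation:
Acc 1: bank1 row4 -> MISS (open row4); precharges=0
Acc 2: bank2 row2 -> MISS (open row2); precharges=0
Acc 3: bank0 row3 -> MISS (open row3); precharges=0
Acc 4: bank2 row2 -> HIT
Acc 5: bank0 row3 -> HIT
Acc 6: bank1 row1 -> MISS (open row1); precharges=1
Acc 7: bank0 row4 -> MISS (open row4); precharges=2
Acc 8: bank0 row3 -> MISS (open row3); precharges=3
Acc 9: bank0 row2 -> MISS (open row2); precharges=4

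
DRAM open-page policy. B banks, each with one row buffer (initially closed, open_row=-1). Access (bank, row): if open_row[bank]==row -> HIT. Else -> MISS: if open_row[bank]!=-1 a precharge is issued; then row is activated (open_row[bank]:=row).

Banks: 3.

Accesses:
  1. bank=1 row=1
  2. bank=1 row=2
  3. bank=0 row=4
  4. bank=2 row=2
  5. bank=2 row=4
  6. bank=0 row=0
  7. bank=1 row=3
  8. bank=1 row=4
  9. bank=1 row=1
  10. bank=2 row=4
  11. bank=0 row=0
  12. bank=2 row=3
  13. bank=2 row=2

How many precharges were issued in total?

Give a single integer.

Acc 1: bank1 row1 -> MISS (open row1); precharges=0
Acc 2: bank1 row2 -> MISS (open row2); precharges=1
Acc 3: bank0 row4 -> MISS (open row4); precharges=1
Acc 4: bank2 row2 -> MISS (open row2); precharges=1
Acc 5: bank2 row4 -> MISS (open row4); precharges=2
Acc 6: bank0 row0 -> MISS (open row0); precharges=3
Acc 7: bank1 row3 -> MISS (open row3); precharges=4
Acc 8: bank1 row4 -> MISS (open row4); precharges=5
Acc 9: bank1 row1 -> MISS (open row1); precharges=6
Acc 10: bank2 row4 -> HIT
Acc 11: bank0 row0 -> HIT
Acc 12: bank2 row3 -> MISS (open row3); precharges=7
Acc 13: bank2 row2 -> MISS (open row2); precharges=8

Answer: 8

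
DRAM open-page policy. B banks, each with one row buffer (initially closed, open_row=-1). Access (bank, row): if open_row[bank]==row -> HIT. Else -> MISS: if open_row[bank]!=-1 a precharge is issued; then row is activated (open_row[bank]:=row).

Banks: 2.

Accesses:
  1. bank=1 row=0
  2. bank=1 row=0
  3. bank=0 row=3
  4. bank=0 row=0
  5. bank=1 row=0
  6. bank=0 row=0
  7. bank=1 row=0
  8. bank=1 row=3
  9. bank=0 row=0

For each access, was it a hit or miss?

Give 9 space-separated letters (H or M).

Acc 1: bank1 row0 -> MISS (open row0); precharges=0
Acc 2: bank1 row0 -> HIT
Acc 3: bank0 row3 -> MISS (open row3); precharges=0
Acc 4: bank0 row0 -> MISS (open row0); precharges=1
Acc 5: bank1 row0 -> HIT
Acc 6: bank0 row0 -> HIT
Acc 7: bank1 row0 -> HIT
Acc 8: bank1 row3 -> MISS (open row3); precharges=2
Acc 9: bank0 row0 -> HIT

Answer: M H M M H H H M H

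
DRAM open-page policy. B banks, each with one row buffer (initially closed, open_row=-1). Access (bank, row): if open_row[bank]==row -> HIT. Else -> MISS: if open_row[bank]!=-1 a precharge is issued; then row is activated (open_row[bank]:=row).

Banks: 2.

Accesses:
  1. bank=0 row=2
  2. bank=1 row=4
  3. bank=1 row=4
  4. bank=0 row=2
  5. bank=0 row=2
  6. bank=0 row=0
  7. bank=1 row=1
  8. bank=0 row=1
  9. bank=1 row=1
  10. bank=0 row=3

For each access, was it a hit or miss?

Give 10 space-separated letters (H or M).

Answer: M M H H H M M M H M

Derivation:
Acc 1: bank0 row2 -> MISS (open row2); precharges=0
Acc 2: bank1 row4 -> MISS (open row4); precharges=0
Acc 3: bank1 row4 -> HIT
Acc 4: bank0 row2 -> HIT
Acc 5: bank0 row2 -> HIT
Acc 6: bank0 row0 -> MISS (open row0); precharges=1
Acc 7: bank1 row1 -> MISS (open row1); precharges=2
Acc 8: bank0 row1 -> MISS (open row1); precharges=3
Acc 9: bank1 row1 -> HIT
Acc 10: bank0 row3 -> MISS (open row3); precharges=4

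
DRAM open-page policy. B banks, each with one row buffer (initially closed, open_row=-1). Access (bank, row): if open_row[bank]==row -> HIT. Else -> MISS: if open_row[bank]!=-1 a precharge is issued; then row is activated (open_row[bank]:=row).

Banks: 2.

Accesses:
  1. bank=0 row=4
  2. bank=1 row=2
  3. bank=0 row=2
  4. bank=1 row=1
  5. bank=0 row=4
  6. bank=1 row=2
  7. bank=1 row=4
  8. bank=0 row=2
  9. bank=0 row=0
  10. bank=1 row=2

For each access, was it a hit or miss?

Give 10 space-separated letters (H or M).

Acc 1: bank0 row4 -> MISS (open row4); precharges=0
Acc 2: bank1 row2 -> MISS (open row2); precharges=0
Acc 3: bank0 row2 -> MISS (open row2); precharges=1
Acc 4: bank1 row1 -> MISS (open row1); precharges=2
Acc 5: bank0 row4 -> MISS (open row4); precharges=3
Acc 6: bank1 row2 -> MISS (open row2); precharges=4
Acc 7: bank1 row4 -> MISS (open row4); precharges=5
Acc 8: bank0 row2 -> MISS (open row2); precharges=6
Acc 9: bank0 row0 -> MISS (open row0); precharges=7
Acc 10: bank1 row2 -> MISS (open row2); precharges=8

Answer: M M M M M M M M M M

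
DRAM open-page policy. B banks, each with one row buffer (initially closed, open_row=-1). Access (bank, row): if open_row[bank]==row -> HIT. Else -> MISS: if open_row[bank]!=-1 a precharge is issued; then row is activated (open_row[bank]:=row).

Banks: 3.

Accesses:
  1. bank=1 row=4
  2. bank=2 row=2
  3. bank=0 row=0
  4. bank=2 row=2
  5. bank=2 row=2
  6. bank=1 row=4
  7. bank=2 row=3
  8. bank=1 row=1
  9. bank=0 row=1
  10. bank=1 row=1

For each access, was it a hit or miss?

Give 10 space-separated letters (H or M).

Answer: M M M H H H M M M H

Derivation:
Acc 1: bank1 row4 -> MISS (open row4); precharges=0
Acc 2: bank2 row2 -> MISS (open row2); precharges=0
Acc 3: bank0 row0 -> MISS (open row0); precharges=0
Acc 4: bank2 row2 -> HIT
Acc 5: bank2 row2 -> HIT
Acc 6: bank1 row4 -> HIT
Acc 7: bank2 row3 -> MISS (open row3); precharges=1
Acc 8: bank1 row1 -> MISS (open row1); precharges=2
Acc 9: bank0 row1 -> MISS (open row1); precharges=3
Acc 10: bank1 row1 -> HIT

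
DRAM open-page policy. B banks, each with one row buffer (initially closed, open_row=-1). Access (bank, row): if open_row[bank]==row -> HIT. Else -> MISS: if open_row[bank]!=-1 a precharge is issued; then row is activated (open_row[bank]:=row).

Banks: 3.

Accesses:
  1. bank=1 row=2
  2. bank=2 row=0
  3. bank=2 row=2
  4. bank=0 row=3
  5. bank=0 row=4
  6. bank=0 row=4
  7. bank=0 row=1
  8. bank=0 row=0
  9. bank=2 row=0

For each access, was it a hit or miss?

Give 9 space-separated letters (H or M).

Acc 1: bank1 row2 -> MISS (open row2); precharges=0
Acc 2: bank2 row0 -> MISS (open row0); precharges=0
Acc 3: bank2 row2 -> MISS (open row2); precharges=1
Acc 4: bank0 row3 -> MISS (open row3); precharges=1
Acc 5: bank0 row4 -> MISS (open row4); precharges=2
Acc 6: bank0 row4 -> HIT
Acc 7: bank0 row1 -> MISS (open row1); precharges=3
Acc 8: bank0 row0 -> MISS (open row0); precharges=4
Acc 9: bank2 row0 -> MISS (open row0); precharges=5

Answer: M M M M M H M M M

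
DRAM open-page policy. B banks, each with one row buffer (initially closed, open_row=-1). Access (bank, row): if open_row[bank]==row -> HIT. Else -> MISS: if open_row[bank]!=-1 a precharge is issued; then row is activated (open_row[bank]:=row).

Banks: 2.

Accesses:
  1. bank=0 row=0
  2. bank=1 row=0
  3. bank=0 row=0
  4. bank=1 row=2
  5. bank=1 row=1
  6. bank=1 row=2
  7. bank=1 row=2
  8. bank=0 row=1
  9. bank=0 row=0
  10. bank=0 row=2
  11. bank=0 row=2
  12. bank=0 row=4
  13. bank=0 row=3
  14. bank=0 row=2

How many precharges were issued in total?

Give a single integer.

Acc 1: bank0 row0 -> MISS (open row0); precharges=0
Acc 2: bank1 row0 -> MISS (open row0); precharges=0
Acc 3: bank0 row0 -> HIT
Acc 4: bank1 row2 -> MISS (open row2); precharges=1
Acc 5: bank1 row1 -> MISS (open row1); precharges=2
Acc 6: bank1 row2 -> MISS (open row2); precharges=3
Acc 7: bank1 row2 -> HIT
Acc 8: bank0 row1 -> MISS (open row1); precharges=4
Acc 9: bank0 row0 -> MISS (open row0); precharges=5
Acc 10: bank0 row2 -> MISS (open row2); precharges=6
Acc 11: bank0 row2 -> HIT
Acc 12: bank0 row4 -> MISS (open row4); precharges=7
Acc 13: bank0 row3 -> MISS (open row3); precharges=8
Acc 14: bank0 row2 -> MISS (open row2); precharges=9

Answer: 9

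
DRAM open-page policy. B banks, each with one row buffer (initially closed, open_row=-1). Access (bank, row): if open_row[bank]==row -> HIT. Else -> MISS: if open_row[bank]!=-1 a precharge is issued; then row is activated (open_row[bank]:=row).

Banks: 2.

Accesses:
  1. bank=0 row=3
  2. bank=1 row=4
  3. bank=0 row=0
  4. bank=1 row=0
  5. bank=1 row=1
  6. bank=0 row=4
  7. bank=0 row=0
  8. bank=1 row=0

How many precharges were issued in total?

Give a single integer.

Answer: 6

Derivation:
Acc 1: bank0 row3 -> MISS (open row3); precharges=0
Acc 2: bank1 row4 -> MISS (open row4); precharges=0
Acc 3: bank0 row0 -> MISS (open row0); precharges=1
Acc 4: bank1 row0 -> MISS (open row0); precharges=2
Acc 5: bank1 row1 -> MISS (open row1); precharges=3
Acc 6: bank0 row4 -> MISS (open row4); precharges=4
Acc 7: bank0 row0 -> MISS (open row0); precharges=5
Acc 8: bank1 row0 -> MISS (open row0); precharges=6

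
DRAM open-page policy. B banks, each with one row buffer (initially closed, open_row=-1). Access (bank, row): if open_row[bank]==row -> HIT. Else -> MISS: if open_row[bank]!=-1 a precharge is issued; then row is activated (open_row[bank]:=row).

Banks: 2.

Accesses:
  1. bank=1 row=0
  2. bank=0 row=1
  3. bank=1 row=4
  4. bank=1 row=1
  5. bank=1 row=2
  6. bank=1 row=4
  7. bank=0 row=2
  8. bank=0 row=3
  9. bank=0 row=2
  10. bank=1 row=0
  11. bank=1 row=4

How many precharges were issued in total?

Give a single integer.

Answer: 9

Derivation:
Acc 1: bank1 row0 -> MISS (open row0); precharges=0
Acc 2: bank0 row1 -> MISS (open row1); precharges=0
Acc 3: bank1 row4 -> MISS (open row4); precharges=1
Acc 4: bank1 row1 -> MISS (open row1); precharges=2
Acc 5: bank1 row2 -> MISS (open row2); precharges=3
Acc 6: bank1 row4 -> MISS (open row4); precharges=4
Acc 7: bank0 row2 -> MISS (open row2); precharges=5
Acc 8: bank0 row3 -> MISS (open row3); precharges=6
Acc 9: bank0 row2 -> MISS (open row2); precharges=7
Acc 10: bank1 row0 -> MISS (open row0); precharges=8
Acc 11: bank1 row4 -> MISS (open row4); precharges=9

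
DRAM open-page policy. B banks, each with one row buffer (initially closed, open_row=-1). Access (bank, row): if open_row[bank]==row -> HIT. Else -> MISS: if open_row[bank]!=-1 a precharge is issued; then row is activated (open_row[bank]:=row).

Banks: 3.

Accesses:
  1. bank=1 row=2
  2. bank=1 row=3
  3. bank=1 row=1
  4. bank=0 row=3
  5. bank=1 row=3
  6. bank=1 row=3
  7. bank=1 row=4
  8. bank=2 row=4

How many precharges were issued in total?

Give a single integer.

Acc 1: bank1 row2 -> MISS (open row2); precharges=0
Acc 2: bank1 row3 -> MISS (open row3); precharges=1
Acc 3: bank1 row1 -> MISS (open row1); precharges=2
Acc 4: bank0 row3 -> MISS (open row3); precharges=2
Acc 5: bank1 row3 -> MISS (open row3); precharges=3
Acc 6: bank1 row3 -> HIT
Acc 7: bank1 row4 -> MISS (open row4); precharges=4
Acc 8: bank2 row4 -> MISS (open row4); precharges=4

Answer: 4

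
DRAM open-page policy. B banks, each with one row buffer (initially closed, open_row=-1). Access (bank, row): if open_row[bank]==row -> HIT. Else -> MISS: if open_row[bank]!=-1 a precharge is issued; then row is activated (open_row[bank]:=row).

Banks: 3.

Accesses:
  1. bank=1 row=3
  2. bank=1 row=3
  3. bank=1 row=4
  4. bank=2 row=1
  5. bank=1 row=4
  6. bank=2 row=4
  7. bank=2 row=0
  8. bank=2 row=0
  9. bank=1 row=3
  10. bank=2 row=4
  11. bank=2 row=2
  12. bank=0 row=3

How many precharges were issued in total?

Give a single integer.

Acc 1: bank1 row3 -> MISS (open row3); precharges=0
Acc 2: bank1 row3 -> HIT
Acc 3: bank1 row4 -> MISS (open row4); precharges=1
Acc 4: bank2 row1 -> MISS (open row1); precharges=1
Acc 5: bank1 row4 -> HIT
Acc 6: bank2 row4 -> MISS (open row4); precharges=2
Acc 7: bank2 row0 -> MISS (open row0); precharges=3
Acc 8: bank2 row0 -> HIT
Acc 9: bank1 row3 -> MISS (open row3); precharges=4
Acc 10: bank2 row4 -> MISS (open row4); precharges=5
Acc 11: bank2 row2 -> MISS (open row2); precharges=6
Acc 12: bank0 row3 -> MISS (open row3); precharges=6

Answer: 6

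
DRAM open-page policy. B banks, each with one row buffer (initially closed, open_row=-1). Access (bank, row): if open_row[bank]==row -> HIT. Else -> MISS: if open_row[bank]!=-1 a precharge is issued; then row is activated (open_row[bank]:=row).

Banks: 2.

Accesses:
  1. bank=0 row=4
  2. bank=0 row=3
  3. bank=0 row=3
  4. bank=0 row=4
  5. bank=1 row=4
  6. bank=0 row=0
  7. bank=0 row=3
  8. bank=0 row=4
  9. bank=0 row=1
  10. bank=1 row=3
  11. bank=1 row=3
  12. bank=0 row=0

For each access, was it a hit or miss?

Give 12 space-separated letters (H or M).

Answer: M M H M M M M M M M H M

Derivation:
Acc 1: bank0 row4 -> MISS (open row4); precharges=0
Acc 2: bank0 row3 -> MISS (open row3); precharges=1
Acc 3: bank0 row3 -> HIT
Acc 4: bank0 row4 -> MISS (open row4); precharges=2
Acc 5: bank1 row4 -> MISS (open row4); precharges=2
Acc 6: bank0 row0 -> MISS (open row0); precharges=3
Acc 7: bank0 row3 -> MISS (open row3); precharges=4
Acc 8: bank0 row4 -> MISS (open row4); precharges=5
Acc 9: bank0 row1 -> MISS (open row1); precharges=6
Acc 10: bank1 row3 -> MISS (open row3); precharges=7
Acc 11: bank1 row3 -> HIT
Acc 12: bank0 row0 -> MISS (open row0); precharges=8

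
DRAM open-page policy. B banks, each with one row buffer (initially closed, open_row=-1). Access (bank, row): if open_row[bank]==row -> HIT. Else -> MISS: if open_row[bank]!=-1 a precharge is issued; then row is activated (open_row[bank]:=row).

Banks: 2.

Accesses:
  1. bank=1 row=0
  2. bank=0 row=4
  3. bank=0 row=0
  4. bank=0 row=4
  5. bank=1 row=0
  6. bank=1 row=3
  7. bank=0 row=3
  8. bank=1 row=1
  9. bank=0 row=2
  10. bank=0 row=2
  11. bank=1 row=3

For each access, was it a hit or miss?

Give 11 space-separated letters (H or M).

Acc 1: bank1 row0 -> MISS (open row0); precharges=0
Acc 2: bank0 row4 -> MISS (open row4); precharges=0
Acc 3: bank0 row0 -> MISS (open row0); precharges=1
Acc 4: bank0 row4 -> MISS (open row4); precharges=2
Acc 5: bank1 row0 -> HIT
Acc 6: bank1 row3 -> MISS (open row3); precharges=3
Acc 7: bank0 row3 -> MISS (open row3); precharges=4
Acc 8: bank1 row1 -> MISS (open row1); precharges=5
Acc 9: bank0 row2 -> MISS (open row2); precharges=6
Acc 10: bank0 row2 -> HIT
Acc 11: bank1 row3 -> MISS (open row3); precharges=7

Answer: M M M M H M M M M H M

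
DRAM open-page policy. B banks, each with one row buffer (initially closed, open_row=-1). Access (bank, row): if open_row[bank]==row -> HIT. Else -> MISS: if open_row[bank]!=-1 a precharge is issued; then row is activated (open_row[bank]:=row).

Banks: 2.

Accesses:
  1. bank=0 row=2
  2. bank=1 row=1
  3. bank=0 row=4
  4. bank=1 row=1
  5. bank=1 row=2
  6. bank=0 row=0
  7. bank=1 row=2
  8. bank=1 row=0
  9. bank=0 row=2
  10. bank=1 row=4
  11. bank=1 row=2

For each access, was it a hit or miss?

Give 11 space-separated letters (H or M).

Answer: M M M H M M H M M M M

Derivation:
Acc 1: bank0 row2 -> MISS (open row2); precharges=0
Acc 2: bank1 row1 -> MISS (open row1); precharges=0
Acc 3: bank0 row4 -> MISS (open row4); precharges=1
Acc 4: bank1 row1 -> HIT
Acc 5: bank1 row2 -> MISS (open row2); precharges=2
Acc 6: bank0 row0 -> MISS (open row0); precharges=3
Acc 7: bank1 row2 -> HIT
Acc 8: bank1 row0 -> MISS (open row0); precharges=4
Acc 9: bank0 row2 -> MISS (open row2); precharges=5
Acc 10: bank1 row4 -> MISS (open row4); precharges=6
Acc 11: bank1 row2 -> MISS (open row2); precharges=7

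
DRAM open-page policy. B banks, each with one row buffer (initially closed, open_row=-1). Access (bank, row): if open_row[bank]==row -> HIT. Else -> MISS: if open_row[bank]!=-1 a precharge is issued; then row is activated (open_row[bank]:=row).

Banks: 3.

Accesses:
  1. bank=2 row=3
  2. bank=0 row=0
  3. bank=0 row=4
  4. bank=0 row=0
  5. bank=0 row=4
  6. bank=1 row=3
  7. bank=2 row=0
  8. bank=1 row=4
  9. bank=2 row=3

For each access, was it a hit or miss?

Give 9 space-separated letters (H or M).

Acc 1: bank2 row3 -> MISS (open row3); precharges=0
Acc 2: bank0 row0 -> MISS (open row0); precharges=0
Acc 3: bank0 row4 -> MISS (open row4); precharges=1
Acc 4: bank0 row0 -> MISS (open row0); precharges=2
Acc 5: bank0 row4 -> MISS (open row4); precharges=3
Acc 6: bank1 row3 -> MISS (open row3); precharges=3
Acc 7: bank2 row0 -> MISS (open row0); precharges=4
Acc 8: bank1 row4 -> MISS (open row4); precharges=5
Acc 9: bank2 row3 -> MISS (open row3); precharges=6

Answer: M M M M M M M M M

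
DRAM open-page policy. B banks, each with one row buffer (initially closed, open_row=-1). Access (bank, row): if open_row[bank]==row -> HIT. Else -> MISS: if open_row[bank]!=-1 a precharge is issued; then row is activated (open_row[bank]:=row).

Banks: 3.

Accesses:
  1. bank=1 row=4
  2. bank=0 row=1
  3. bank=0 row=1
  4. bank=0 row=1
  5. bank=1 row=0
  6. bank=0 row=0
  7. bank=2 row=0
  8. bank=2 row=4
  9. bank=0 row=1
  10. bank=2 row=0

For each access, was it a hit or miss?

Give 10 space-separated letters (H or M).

Acc 1: bank1 row4 -> MISS (open row4); precharges=0
Acc 2: bank0 row1 -> MISS (open row1); precharges=0
Acc 3: bank0 row1 -> HIT
Acc 4: bank0 row1 -> HIT
Acc 5: bank1 row0 -> MISS (open row0); precharges=1
Acc 6: bank0 row0 -> MISS (open row0); precharges=2
Acc 7: bank2 row0 -> MISS (open row0); precharges=2
Acc 8: bank2 row4 -> MISS (open row4); precharges=3
Acc 9: bank0 row1 -> MISS (open row1); precharges=4
Acc 10: bank2 row0 -> MISS (open row0); precharges=5

Answer: M M H H M M M M M M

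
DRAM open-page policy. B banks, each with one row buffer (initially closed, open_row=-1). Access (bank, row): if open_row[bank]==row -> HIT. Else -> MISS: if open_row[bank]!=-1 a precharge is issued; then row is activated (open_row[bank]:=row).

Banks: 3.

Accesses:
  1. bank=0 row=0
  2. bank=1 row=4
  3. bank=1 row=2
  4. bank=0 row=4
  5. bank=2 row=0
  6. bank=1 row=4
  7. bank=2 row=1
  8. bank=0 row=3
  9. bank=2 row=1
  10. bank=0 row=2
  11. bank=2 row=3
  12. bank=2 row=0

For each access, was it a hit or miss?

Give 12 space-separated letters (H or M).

Answer: M M M M M M M M H M M M

Derivation:
Acc 1: bank0 row0 -> MISS (open row0); precharges=0
Acc 2: bank1 row4 -> MISS (open row4); precharges=0
Acc 3: bank1 row2 -> MISS (open row2); precharges=1
Acc 4: bank0 row4 -> MISS (open row4); precharges=2
Acc 5: bank2 row0 -> MISS (open row0); precharges=2
Acc 6: bank1 row4 -> MISS (open row4); precharges=3
Acc 7: bank2 row1 -> MISS (open row1); precharges=4
Acc 8: bank0 row3 -> MISS (open row3); precharges=5
Acc 9: bank2 row1 -> HIT
Acc 10: bank0 row2 -> MISS (open row2); precharges=6
Acc 11: bank2 row3 -> MISS (open row3); precharges=7
Acc 12: bank2 row0 -> MISS (open row0); precharges=8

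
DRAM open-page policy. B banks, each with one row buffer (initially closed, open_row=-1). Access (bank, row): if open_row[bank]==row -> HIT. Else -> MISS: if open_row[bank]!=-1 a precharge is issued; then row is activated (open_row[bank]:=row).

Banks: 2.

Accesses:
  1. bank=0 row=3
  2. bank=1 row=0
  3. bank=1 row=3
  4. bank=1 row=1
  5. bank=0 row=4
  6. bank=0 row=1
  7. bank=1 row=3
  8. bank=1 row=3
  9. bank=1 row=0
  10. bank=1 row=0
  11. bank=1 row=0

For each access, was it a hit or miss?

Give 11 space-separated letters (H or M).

Answer: M M M M M M M H M H H

Derivation:
Acc 1: bank0 row3 -> MISS (open row3); precharges=0
Acc 2: bank1 row0 -> MISS (open row0); precharges=0
Acc 3: bank1 row3 -> MISS (open row3); precharges=1
Acc 4: bank1 row1 -> MISS (open row1); precharges=2
Acc 5: bank0 row4 -> MISS (open row4); precharges=3
Acc 6: bank0 row1 -> MISS (open row1); precharges=4
Acc 7: bank1 row3 -> MISS (open row3); precharges=5
Acc 8: bank1 row3 -> HIT
Acc 9: bank1 row0 -> MISS (open row0); precharges=6
Acc 10: bank1 row0 -> HIT
Acc 11: bank1 row0 -> HIT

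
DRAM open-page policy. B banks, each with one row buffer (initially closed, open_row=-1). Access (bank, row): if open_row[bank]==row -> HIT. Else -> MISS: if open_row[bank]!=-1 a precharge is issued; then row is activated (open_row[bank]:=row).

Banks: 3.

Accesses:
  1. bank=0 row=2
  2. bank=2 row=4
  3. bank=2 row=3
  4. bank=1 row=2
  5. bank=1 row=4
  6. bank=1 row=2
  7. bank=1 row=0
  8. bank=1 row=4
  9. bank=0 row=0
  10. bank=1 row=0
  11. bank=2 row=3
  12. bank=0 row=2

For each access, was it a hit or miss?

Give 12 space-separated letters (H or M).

Acc 1: bank0 row2 -> MISS (open row2); precharges=0
Acc 2: bank2 row4 -> MISS (open row4); precharges=0
Acc 3: bank2 row3 -> MISS (open row3); precharges=1
Acc 4: bank1 row2 -> MISS (open row2); precharges=1
Acc 5: bank1 row4 -> MISS (open row4); precharges=2
Acc 6: bank1 row2 -> MISS (open row2); precharges=3
Acc 7: bank1 row0 -> MISS (open row0); precharges=4
Acc 8: bank1 row4 -> MISS (open row4); precharges=5
Acc 9: bank0 row0 -> MISS (open row0); precharges=6
Acc 10: bank1 row0 -> MISS (open row0); precharges=7
Acc 11: bank2 row3 -> HIT
Acc 12: bank0 row2 -> MISS (open row2); precharges=8

Answer: M M M M M M M M M M H M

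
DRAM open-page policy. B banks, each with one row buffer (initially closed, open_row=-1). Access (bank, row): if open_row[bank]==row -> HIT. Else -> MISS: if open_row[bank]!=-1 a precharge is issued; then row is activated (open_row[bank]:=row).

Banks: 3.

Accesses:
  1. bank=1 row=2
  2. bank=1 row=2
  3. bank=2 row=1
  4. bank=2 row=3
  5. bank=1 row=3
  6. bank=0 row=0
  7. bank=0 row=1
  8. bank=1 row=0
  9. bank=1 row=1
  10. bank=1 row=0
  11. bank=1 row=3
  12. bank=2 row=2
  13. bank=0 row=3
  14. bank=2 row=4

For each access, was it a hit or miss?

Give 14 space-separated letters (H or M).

Answer: M H M M M M M M M M M M M M

Derivation:
Acc 1: bank1 row2 -> MISS (open row2); precharges=0
Acc 2: bank1 row2 -> HIT
Acc 3: bank2 row1 -> MISS (open row1); precharges=0
Acc 4: bank2 row3 -> MISS (open row3); precharges=1
Acc 5: bank1 row3 -> MISS (open row3); precharges=2
Acc 6: bank0 row0 -> MISS (open row0); precharges=2
Acc 7: bank0 row1 -> MISS (open row1); precharges=3
Acc 8: bank1 row0 -> MISS (open row0); precharges=4
Acc 9: bank1 row1 -> MISS (open row1); precharges=5
Acc 10: bank1 row0 -> MISS (open row0); precharges=6
Acc 11: bank1 row3 -> MISS (open row3); precharges=7
Acc 12: bank2 row2 -> MISS (open row2); precharges=8
Acc 13: bank0 row3 -> MISS (open row3); precharges=9
Acc 14: bank2 row4 -> MISS (open row4); precharges=10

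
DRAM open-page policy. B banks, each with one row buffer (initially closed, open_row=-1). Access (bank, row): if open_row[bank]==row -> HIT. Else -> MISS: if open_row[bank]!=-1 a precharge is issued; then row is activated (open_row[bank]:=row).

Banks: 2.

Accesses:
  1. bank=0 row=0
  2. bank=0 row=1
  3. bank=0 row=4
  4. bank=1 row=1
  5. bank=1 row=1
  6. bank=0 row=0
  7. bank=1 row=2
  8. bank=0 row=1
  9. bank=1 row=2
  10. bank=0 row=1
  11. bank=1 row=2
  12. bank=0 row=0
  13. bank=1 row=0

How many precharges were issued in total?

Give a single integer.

Answer: 7

Derivation:
Acc 1: bank0 row0 -> MISS (open row0); precharges=0
Acc 2: bank0 row1 -> MISS (open row1); precharges=1
Acc 3: bank0 row4 -> MISS (open row4); precharges=2
Acc 4: bank1 row1 -> MISS (open row1); precharges=2
Acc 5: bank1 row1 -> HIT
Acc 6: bank0 row0 -> MISS (open row0); precharges=3
Acc 7: bank1 row2 -> MISS (open row2); precharges=4
Acc 8: bank0 row1 -> MISS (open row1); precharges=5
Acc 9: bank1 row2 -> HIT
Acc 10: bank0 row1 -> HIT
Acc 11: bank1 row2 -> HIT
Acc 12: bank0 row0 -> MISS (open row0); precharges=6
Acc 13: bank1 row0 -> MISS (open row0); precharges=7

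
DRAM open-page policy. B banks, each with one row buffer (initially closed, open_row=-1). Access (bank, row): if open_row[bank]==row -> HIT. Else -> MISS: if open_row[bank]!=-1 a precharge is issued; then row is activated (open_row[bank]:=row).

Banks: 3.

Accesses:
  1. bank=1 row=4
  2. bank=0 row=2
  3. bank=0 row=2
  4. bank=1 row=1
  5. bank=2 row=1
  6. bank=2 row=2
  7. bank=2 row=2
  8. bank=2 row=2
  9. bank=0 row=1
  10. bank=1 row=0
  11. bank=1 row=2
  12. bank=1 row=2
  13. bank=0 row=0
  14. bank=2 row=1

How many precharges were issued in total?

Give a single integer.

Answer: 7

Derivation:
Acc 1: bank1 row4 -> MISS (open row4); precharges=0
Acc 2: bank0 row2 -> MISS (open row2); precharges=0
Acc 3: bank0 row2 -> HIT
Acc 4: bank1 row1 -> MISS (open row1); precharges=1
Acc 5: bank2 row1 -> MISS (open row1); precharges=1
Acc 6: bank2 row2 -> MISS (open row2); precharges=2
Acc 7: bank2 row2 -> HIT
Acc 8: bank2 row2 -> HIT
Acc 9: bank0 row1 -> MISS (open row1); precharges=3
Acc 10: bank1 row0 -> MISS (open row0); precharges=4
Acc 11: bank1 row2 -> MISS (open row2); precharges=5
Acc 12: bank1 row2 -> HIT
Acc 13: bank0 row0 -> MISS (open row0); precharges=6
Acc 14: bank2 row1 -> MISS (open row1); precharges=7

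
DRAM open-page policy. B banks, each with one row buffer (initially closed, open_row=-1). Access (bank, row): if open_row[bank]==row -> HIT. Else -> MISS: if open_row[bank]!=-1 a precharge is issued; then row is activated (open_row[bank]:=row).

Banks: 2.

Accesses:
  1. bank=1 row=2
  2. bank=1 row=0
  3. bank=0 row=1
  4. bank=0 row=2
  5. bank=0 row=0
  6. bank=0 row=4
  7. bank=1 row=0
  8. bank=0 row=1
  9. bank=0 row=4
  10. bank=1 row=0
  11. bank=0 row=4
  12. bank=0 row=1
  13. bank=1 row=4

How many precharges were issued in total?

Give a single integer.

Acc 1: bank1 row2 -> MISS (open row2); precharges=0
Acc 2: bank1 row0 -> MISS (open row0); precharges=1
Acc 3: bank0 row1 -> MISS (open row1); precharges=1
Acc 4: bank0 row2 -> MISS (open row2); precharges=2
Acc 5: bank0 row0 -> MISS (open row0); precharges=3
Acc 6: bank0 row4 -> MISS (open row4); precharges=4
Acc 7: bank1 row0 -> HIT
Acc 8: bank0 row1 -> MISS (open row1); precharges=5
Acc 9: bank0 row4 -> MISS (open row4); precharges=6
Acc 10: bank1 row0 -> HIT
Acc 11: bank0 row4 -> HIT
Acc 12: bank0 row1 -> MISS (open row1); precharges=7
Acc 13: bank1 row4 -> MISS (open row4); precharges=8

Answer: 8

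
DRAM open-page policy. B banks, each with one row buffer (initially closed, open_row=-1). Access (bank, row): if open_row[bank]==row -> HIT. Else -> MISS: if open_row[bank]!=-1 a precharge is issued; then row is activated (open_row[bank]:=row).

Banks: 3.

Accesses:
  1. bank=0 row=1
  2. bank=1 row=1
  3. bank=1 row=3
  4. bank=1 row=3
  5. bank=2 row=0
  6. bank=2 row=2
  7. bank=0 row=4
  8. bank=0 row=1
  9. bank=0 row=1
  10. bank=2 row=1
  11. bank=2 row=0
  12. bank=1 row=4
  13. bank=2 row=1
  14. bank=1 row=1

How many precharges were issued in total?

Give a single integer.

Answer: 9

Derivation:
Acc 1: bank0 row1 -> MISS (open row1); precharges=0
Acc 2: bank1 row1 -> MISS (open row1); precharges=0
Acc 3: bank1 row3 -> MISS (open row3); precharges=1
Acc 4: bank1 row3 -> HIT
Acc 5: bank2 row0 -> MISS (open row0); precharges=1
Acc 6: bank2 row2 -> MISS (open row2); precharges=2
Acc 7: bank0 row4 -> MISS (open row4); precharges=3
Acc 8: bank0 row1 -> MISS (open row1); precharges=4
Acc 9: bank0 row1 -> HIT
Acc 10: bank2 row1 -> MISS (open row1); precharges=5
Acc 11: bank2 row0 -> MISS (open row0); precharges=6
Acc 12: bank1 row4 -> MISS (open row4); precharges=7
Acc 13: bank2 row1 -> MISS (open row1); precharges=8
Acc 14: bank1 row1 -> MISS (open row1); precharges=9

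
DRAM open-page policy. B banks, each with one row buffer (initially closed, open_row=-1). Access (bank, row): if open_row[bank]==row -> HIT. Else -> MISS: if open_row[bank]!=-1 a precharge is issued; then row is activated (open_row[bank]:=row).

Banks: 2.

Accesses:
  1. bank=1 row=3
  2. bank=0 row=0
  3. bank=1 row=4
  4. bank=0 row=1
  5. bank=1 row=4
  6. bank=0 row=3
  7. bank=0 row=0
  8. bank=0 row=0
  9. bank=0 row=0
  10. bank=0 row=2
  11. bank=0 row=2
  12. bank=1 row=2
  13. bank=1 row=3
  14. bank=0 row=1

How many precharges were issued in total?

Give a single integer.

Answer: 8

Derivation:
Acc 1: bank1 row3 -> MISS (open row3); precharges=0
Acc 2: bank0 row0 -> MISS (open row0); precharges=0
Acc 3: bank1 row4 -> MISS (open row4); precharges=1
Acc 4: bank0 row1 -> MISS (open row1); precharges=2
Acc 5: bank1 row4 -> HIT
Acc 6: bank0 row3 -> MISS (open row3); precharges=3
Acc 7: bank0 row0 -> MISS (open row0); precharges=4
Acc 8: bank0 row0 -> HIT
Acc 9: bank0 row0 -> HIT
Acc 10: bank0 row2 -> MISS (open row2); precharges=5
Acc 11: bank0 row2 -> HIT
Acc 12: bank1 row2 -> MISS (open row2); precharges=6
Acc 13: bank1 row3 -> MISS (open row3); precharges=7
Acc 14: bank0 row1 -> MISS (open row1); precharges=8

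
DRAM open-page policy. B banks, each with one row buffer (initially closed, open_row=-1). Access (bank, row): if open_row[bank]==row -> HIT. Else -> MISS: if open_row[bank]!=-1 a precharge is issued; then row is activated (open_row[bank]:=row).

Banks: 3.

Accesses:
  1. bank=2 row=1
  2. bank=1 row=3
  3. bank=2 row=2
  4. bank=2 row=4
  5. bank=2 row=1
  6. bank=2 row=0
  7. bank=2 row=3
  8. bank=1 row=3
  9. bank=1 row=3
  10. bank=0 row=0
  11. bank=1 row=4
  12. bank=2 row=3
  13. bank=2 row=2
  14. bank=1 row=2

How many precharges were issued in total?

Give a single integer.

Acc 1: bank2 row1 -> MISS (open row1); precharges=0
Acc 2: bank1 row3 -> MISS (open row3); precharges=0
Acc 3: bank2 row2 -> MISS (open row2); precharges=1
Acc 4: bank2 row4 -> MISS (open row4); precharges=2
Acc 5: bank2 row1 -> MISS (open row1); precharges=3
Acc 6: bank2 row0 -> MISS (open row0); precharges=4
Acc 7: bank2 row3 -> MISS (open row3); precharges=5
Acc 8: bank1 row3 -> HIT
Acc 9: bank1 row3 -> HIT
Acc 10: bank0 row0 -> MISS (open row0); precharges=5
Acc 11: bank1 row4 -> MISS (open row4); precharges=6
Acc 12: bank2 row3 -> HIT
Acc 13: bank2 row2 -> MISS (open row2); precharges=7
Acc 14: bank1 row2 -> MISS (open row2); precharges=8

Answer: 8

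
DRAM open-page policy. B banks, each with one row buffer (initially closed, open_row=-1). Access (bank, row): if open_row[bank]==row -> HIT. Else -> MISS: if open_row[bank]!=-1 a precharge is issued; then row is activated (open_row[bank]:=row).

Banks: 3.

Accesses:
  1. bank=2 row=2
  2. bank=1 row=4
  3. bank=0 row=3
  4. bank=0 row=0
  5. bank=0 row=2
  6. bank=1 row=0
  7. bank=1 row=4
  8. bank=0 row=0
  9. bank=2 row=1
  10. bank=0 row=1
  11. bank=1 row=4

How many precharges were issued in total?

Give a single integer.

Answer: 7

Derivation:
Acc 1: bank2 row2 -> MISS (open row2); precharges=0
Acc 2: bank1 row4 -> MISS (open row4); precharges=0
Acc 3: bank0 row3 -> MISS (open row3); precharges=0
Acc 4: bank0 row0 -> MISS (open row0); precharges=1
Acc 5: bank0 row2 -> MISS (open row2); precharges=2
Acc 6: bank1 row0 -> MISS (open row0); precharges=3
Acc 7: bank1 row4 -> MISS (open row4); precharges=4
Acc 8: bank0 row0 -> MISS (open row0); precharges=5
Acc 9: bank2 row1 -> MISS (open row1); precharges=6
Acc 10: bank0 row1 -> MISS (open row1); precharges=7
Acc 11: bank1 row4 -> HIT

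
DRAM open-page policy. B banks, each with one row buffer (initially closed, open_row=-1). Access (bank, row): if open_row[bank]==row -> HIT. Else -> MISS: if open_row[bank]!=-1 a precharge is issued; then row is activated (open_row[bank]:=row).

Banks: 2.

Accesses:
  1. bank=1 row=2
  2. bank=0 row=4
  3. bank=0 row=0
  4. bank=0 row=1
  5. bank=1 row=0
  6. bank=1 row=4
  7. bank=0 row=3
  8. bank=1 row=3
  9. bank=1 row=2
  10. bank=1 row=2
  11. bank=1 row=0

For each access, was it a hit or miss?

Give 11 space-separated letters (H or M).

Answer: M M M M M M M M M H M

Derivation:
Acc 1: bank1 row2 -> MISS (open row2); precharges=0
Acc 2: bank0 row4 -> MISS (open row4); precharges=0
Acc 3: bank0 row0 -> MISS (open row0); precharges=1
Acc 4: bank0 row1 -> MISS (open row1); precharges=2
Acc 5: bank1 row0 -> MISS (open row0); precharges=3
Acc 6: bank1 row4 -> MISS (open row4); precharges=4
Acc 7: bank0 row3 -> MISS (open row3); precharges=5
Acc 8: bank1 row3 -> MISS (open row3); precharges=6
Acc 9: bank1 row2 -> MISS (open row2); precharges=7
Acc 10: bank1 row2 -> HIT
Acc 11: bank1 row0 -> MISS (open row0); precharges=8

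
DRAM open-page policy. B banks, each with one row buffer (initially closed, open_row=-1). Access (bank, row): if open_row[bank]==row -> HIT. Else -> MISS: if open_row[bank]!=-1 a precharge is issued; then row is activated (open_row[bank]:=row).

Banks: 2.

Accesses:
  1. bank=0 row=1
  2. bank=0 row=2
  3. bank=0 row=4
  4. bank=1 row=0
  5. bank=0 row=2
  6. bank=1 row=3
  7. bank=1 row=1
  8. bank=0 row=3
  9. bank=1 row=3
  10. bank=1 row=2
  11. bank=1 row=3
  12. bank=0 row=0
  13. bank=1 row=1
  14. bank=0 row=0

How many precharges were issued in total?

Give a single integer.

Answer: 11

Derivation:
Acc 1: bank0 row1 -> MISS (open row1); precharges=0
Acc 2: bank0 row2 -> MISS (open row2); precharges=1
Acc 3: bank0 row4 -> MISS (open row4); precharges=2
Acc 4: bank1 row0 -> MISS (open row0); precharges=2
Acc 5: bank0 row2 -> MISS (open row2); precharges=3
Acc 6: bank1 row3 -> MISS (open row3); precharges=4
Acc 7: bank1 row1 -> MISS (open row1); precharges=5
Acc 8: bank0 row3 -> MISS (open row3); precharges=6
Acc 9: bank1 row3 -> MISS (open row3); precharges=7
Acc 10: bank1 row2 -> MISS (open row2); precharges=8
Acc 11: bank1 row3 -> MISS (open row3); precharges=9
Acc 12: bank0 row0 -> MISS (open row0); precharges=10
Acc 13: bank1 row1 -> MISS (open row1); precharges=11
Acc 14: bank0 row0 -> HIT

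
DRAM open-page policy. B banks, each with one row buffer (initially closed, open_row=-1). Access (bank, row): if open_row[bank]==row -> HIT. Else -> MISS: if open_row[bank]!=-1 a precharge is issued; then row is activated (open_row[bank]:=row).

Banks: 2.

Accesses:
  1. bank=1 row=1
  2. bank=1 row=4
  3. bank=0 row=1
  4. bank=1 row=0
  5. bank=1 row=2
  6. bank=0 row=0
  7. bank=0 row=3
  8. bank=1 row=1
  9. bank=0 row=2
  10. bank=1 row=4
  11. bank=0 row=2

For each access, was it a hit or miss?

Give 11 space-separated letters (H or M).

Answer: M M M M M M M M M M H

Derivation:
Acc 1: bank1 row1 -> MISS (open row1); precharges=0
Acc 2: bank1 row4 -> MISS (open row4); precharges=1
Acc 3: bank0 row1 -> MISS (open row1); precharges=1
Acc 4: bank1 row0 -> MISS (open row0); precharges=2
Acc 5: bank1 row2 -> MISS (open row2); precharges=3
Acc 6: bank0 row0 -> MISS (open row0); precharges=4
Acc 7: bank0 row3 -> MISS (open row3); precharges=5
Acc 8: bank1 row1 -> MISS (open row1); precharges=6
Acc 9: bank0 row2 -> MISS (open row2); precharges=7
Acc 10: bank1 row4 -> MISS (open row4); precharges=8
Acc 11: bank0 row2 -> HIT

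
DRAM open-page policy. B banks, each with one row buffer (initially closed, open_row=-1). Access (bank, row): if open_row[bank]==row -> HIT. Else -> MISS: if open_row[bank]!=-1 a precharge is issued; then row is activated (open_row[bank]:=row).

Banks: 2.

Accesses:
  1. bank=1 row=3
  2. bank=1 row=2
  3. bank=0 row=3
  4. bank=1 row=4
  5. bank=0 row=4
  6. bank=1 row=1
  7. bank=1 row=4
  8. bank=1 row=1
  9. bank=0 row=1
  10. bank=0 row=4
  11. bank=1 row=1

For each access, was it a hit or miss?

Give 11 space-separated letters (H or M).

Acc 1: bank1 row3 -> MISS (open row3); precharges=0
Acc 2: bank1 row2 -> MISS (open row2); precharges=1
Acc 3: bank0 row3 -> MISS (open row3); precharges=1
Acc 4: bank1 row4 -> MISS (open row4); precharges=2
Acc 5: bank0 row4 -> MISS (open row4); precharges=3
Acc 6: bank1 row1 -> MISS (open row1); precharges=4
Acc 7: bank1 row4 -> MISS (open row4); precharges=5
Acc 8: bank1 row1 -> MISS (open row1); precharges=6
Acc 9: bank0 row1 -> MISS (open row1); precharges=7
Acc 10: bank0 row4 -> MISS (open row4); precharges=8
Acc 11: bank1 row1 -> HIT

Answer: M M M M M M M M M M H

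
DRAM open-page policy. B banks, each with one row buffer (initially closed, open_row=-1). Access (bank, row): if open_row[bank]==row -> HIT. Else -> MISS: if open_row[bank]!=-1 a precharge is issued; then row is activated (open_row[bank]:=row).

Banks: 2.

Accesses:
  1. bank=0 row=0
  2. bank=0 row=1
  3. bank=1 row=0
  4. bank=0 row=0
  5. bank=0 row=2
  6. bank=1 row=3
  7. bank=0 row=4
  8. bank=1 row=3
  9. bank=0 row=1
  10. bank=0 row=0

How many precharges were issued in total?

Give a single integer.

Answer: 7

Derivation:
Acc 1: bank0 row0 -> MISS (open row0); precharges=0
Acc 2: bank0 row1 -> MISS (open row1); precharges=1
Acc 3: bank1 row0 -> MISS (open row0); precharges=1
Acc 4: bank0 row0 -> MISS (open row0); precharges=2
Acc 5: bank0 row2 -> MISS (open row2); precharges=3
Acc 6: bank1 row3 -> MISS (open row3); precharges=4
Acc 7: bank0 row4 -> MISS (open row4); precharges=5
Acc 8: bank1 row3 -> HIT
Acc 9: bank0 row1 -> MISS (open row1); precharges=6
Acc 10: bank0 row0 -> MISS (open row0); precharges=7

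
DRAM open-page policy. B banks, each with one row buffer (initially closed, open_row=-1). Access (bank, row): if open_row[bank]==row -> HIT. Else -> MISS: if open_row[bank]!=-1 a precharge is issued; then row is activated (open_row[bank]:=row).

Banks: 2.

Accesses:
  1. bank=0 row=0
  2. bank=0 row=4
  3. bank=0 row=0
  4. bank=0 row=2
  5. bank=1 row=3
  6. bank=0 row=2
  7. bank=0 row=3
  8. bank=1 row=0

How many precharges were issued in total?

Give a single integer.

Answer: 5

Derivation:
Acc 1: bank0 row0 -> MISS (open row0); precharges=0
Acc 2: bank0 row4 -> MISS (open row4); precharges=1
Acc 3: bank0 row0 -> MISS (open row0); precharges=2
Acc 4: bank0 row2 -> MISS (open row2); precharges=3
Acc 5: bank1 row3 -> MISS (open row3); precharges=3
Acc 6: bank0 row2 -> HIT
Acc 7: bank0 row3 -> MISS (open row3); precharges=4
Acc 8: bank1 row0 -> MISS (open row0); precharges=5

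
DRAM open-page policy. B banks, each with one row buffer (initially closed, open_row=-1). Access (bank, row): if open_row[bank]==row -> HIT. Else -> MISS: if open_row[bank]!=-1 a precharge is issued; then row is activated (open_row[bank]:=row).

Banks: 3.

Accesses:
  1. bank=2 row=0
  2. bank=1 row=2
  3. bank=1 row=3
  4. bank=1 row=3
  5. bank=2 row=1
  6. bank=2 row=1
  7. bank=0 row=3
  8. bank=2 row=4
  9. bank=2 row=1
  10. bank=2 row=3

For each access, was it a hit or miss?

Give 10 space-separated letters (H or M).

Acc 1: bank2 row0 -> MISS (open row0); precharges=0
Acc 2: bank1 row2 -> MISS (open row2); precharges=0
Acc 3: bank1 row3 -> MISS (open row3); precharges=1
Acc 4: bank1 row3 -> HIT
Acc 5: bank2 row1 -> MISS (open row1); precharges=2
Acc 6: bank2 row1 -> HIT
Acc 7: bank0 row3 -> MISS (open row3); precharges=2
Acc 8: bank2 row4 -> MISS (open row4); precharges=3
Acc 9: bank2 row1 -> MISS (open row1); precharges=4
Acc 10: bank2 row3 -> MISS (open row3); precharges=5

Answer: M M M H M H M M M M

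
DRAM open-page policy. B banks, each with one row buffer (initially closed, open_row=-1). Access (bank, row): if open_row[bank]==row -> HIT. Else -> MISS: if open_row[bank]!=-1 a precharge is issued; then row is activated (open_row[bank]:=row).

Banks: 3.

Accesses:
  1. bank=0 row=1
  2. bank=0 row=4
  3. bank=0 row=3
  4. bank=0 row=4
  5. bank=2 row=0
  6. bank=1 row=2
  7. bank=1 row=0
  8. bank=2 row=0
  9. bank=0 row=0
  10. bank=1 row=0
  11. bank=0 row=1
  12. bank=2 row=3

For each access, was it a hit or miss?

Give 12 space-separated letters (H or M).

Acc 1: bank0 row1 -> MISS (open row1); precharges=0
Acc 2: bank0 row4 -> MISS (open row4); precharges=1
Acc 3: bank0 row3 -> MISS (open row3); precharges=2
Acc 4: bank0 row4 -> MISS (open row4); precharges=3
Acc 5: bank2 row0 -> MISS (open row0); precharges=3
Acc 6: bank1 row2 -> MISS (open row2); precharges=3
Acc 7: bank1 row0 -> MISS (open row0); precharges=4
Acc 8: bank2 row0 -> HIT
Acc 9: bank0 row0 -> MISS (open row0); precharges=5
Acc 10: bank1 row0 -> HIT
Acc 11: bank0 row1 -> MISS (open row1); precharges=6
Acc 12: bank2 row3 -> MISS (open row3); precharges=7

Answer: M M M M M M M H M H M M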